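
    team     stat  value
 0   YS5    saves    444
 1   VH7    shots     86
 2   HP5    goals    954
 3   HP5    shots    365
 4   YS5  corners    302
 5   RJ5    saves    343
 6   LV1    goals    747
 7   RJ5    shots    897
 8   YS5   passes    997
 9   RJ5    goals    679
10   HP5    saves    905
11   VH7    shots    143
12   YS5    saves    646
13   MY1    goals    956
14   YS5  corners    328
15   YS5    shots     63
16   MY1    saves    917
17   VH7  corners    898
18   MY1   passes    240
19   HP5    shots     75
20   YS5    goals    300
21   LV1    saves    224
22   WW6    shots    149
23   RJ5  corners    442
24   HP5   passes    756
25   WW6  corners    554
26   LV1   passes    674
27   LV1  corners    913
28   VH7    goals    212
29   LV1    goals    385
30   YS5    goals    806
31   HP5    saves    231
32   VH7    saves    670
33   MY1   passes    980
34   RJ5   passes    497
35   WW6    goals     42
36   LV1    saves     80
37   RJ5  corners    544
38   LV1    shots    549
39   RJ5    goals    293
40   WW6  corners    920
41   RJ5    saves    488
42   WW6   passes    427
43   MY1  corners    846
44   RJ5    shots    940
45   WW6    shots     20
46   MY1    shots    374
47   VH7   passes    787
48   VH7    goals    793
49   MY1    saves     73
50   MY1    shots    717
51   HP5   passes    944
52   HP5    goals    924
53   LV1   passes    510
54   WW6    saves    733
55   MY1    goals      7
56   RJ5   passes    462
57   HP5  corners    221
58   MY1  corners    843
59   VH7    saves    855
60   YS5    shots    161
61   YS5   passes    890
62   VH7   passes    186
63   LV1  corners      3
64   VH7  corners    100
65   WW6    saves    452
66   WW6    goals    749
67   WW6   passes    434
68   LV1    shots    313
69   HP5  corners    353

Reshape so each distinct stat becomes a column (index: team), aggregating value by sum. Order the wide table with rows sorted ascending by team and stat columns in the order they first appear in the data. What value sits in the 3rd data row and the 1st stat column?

990

With rows sorted ascending by team, row 3 is team=MY1. stat columns in first-appearance order: saves, shots, goals, corners, passes; column 1 is saves.
Long rows with team=MY1, stat=saves: 917 + 73 = 990.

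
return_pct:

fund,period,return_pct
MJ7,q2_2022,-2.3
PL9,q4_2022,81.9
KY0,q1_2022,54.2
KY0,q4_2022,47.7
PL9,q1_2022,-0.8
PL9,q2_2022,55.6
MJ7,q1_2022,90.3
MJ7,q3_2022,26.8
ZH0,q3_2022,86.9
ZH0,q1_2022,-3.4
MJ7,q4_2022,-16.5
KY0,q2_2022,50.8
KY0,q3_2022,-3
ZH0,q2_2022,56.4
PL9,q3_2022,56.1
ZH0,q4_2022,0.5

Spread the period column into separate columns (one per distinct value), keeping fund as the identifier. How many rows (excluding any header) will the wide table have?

4

4 distinct fund values → 4 rows.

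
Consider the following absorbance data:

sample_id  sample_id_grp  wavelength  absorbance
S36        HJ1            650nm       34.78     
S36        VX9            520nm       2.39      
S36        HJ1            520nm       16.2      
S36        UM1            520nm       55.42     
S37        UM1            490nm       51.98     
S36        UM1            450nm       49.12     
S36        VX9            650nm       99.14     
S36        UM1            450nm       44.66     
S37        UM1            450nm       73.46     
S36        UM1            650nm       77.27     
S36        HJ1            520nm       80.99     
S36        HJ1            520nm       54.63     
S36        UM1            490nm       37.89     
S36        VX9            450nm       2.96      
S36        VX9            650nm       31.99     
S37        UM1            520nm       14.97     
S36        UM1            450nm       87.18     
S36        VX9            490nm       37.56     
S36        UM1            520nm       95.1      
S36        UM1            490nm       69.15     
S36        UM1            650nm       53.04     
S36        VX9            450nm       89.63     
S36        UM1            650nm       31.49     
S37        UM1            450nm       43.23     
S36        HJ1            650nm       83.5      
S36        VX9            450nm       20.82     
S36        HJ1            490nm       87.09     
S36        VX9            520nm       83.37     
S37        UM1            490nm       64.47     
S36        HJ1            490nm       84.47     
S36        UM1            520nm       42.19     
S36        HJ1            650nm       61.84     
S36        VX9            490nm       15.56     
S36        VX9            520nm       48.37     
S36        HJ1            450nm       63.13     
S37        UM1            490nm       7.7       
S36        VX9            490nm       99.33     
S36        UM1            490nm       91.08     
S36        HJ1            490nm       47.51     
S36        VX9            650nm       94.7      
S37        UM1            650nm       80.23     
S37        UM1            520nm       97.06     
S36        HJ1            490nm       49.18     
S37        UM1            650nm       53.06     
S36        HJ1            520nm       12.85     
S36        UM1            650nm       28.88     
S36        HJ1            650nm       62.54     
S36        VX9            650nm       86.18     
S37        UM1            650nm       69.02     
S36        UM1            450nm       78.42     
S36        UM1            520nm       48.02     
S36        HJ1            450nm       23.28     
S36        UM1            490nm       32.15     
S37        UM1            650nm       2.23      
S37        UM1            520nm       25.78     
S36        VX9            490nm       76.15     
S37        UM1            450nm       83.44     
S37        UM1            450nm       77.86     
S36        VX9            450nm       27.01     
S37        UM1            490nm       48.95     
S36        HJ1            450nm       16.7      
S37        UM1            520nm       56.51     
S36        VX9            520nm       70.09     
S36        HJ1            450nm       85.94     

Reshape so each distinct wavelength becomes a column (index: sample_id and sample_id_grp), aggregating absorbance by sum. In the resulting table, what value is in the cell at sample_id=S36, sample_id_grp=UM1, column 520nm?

240.73

Rows with sample_id=S36, sample_id_grp=UM1 and wavelength=520nm: absorbance values are 55.42, 95.1, 42.19, 48.02.
55.42 + 95.1 + 42.19 + 48.02 = 240.73.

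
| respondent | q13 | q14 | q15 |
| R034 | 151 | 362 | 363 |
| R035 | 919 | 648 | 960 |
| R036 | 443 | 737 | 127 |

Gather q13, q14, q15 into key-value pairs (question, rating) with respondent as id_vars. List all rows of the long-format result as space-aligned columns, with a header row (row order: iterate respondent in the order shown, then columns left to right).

Each (respondent, column) pair becomes one row: 3 × 3 = 9 rows.
For example, (R034, q13) → rating=151.

respondent  question  rating
R034        q13       151   
R034        q14       362   
R034        q15       363   
R035        q13       919   
R035        q14       648   
R035        q15       960   
R036        q13       443   
R036        q14       737   
R036        q15       127   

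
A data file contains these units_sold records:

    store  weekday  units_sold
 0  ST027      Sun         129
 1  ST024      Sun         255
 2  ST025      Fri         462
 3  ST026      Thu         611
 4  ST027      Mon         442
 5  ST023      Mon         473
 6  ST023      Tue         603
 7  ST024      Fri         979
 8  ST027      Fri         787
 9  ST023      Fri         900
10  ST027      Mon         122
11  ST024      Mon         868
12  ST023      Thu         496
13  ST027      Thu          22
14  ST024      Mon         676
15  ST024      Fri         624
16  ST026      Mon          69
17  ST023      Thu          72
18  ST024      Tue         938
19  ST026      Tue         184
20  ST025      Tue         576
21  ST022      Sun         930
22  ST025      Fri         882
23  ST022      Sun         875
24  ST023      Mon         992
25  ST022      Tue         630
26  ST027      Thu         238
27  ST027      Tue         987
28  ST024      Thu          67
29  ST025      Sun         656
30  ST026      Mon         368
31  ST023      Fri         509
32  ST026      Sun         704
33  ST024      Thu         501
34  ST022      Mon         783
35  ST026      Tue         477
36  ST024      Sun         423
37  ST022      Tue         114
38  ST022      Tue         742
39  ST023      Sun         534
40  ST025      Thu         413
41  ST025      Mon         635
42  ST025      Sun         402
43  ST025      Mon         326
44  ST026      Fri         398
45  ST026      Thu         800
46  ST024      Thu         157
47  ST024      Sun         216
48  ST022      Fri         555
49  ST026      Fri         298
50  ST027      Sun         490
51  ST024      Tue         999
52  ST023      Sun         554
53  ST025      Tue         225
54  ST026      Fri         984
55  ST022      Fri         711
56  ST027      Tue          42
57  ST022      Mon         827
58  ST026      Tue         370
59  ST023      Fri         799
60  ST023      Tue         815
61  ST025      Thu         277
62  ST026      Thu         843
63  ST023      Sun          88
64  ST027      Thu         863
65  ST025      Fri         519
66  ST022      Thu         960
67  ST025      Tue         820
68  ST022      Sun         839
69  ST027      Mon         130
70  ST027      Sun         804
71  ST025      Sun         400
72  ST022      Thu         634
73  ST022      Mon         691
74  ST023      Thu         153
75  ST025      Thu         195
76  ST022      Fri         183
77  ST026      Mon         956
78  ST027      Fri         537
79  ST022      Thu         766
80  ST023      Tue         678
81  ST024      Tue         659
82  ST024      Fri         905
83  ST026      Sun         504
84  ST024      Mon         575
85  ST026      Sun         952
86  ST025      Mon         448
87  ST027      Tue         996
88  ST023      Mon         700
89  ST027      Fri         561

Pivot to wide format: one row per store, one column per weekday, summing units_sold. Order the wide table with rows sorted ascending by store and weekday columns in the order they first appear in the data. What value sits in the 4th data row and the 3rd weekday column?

885

With rows sorted ascending by store, row 4 is store=ST025. weekday columns in first-appearance order: Sun, Fri, Thu, Mon, Tue; column 3 is Thu.
Long rows with store=ST025, weekday=Thu: 413 + 277 + 195 = 885.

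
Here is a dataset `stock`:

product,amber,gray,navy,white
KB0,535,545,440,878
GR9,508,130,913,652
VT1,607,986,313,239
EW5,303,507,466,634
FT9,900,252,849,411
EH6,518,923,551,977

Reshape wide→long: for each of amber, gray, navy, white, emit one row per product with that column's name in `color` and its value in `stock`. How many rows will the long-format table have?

6 product values × 4 melted columns = 24 rows.

24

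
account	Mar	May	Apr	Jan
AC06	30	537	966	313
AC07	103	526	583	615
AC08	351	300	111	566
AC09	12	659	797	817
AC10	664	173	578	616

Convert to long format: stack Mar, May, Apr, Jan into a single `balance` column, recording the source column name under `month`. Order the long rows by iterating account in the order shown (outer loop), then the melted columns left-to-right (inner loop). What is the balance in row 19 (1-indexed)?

20 rows total (5 × 4). Row 19: index ⌊(19-1)/4⌋ = 4 into account → AC10; (19-1) mod 4 = 2 into the melted columns → Apr.
So row 19 is (AC10, Apr, 578); balance = 578.

578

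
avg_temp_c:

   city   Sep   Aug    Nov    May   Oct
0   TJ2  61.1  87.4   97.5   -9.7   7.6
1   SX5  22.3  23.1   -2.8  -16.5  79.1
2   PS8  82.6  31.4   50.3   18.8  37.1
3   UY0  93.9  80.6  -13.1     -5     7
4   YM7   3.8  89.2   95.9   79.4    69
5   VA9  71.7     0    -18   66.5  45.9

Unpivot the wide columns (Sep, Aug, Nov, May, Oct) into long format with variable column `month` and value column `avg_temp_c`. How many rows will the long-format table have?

6 city values × 5 melted columns = 30 rows.

30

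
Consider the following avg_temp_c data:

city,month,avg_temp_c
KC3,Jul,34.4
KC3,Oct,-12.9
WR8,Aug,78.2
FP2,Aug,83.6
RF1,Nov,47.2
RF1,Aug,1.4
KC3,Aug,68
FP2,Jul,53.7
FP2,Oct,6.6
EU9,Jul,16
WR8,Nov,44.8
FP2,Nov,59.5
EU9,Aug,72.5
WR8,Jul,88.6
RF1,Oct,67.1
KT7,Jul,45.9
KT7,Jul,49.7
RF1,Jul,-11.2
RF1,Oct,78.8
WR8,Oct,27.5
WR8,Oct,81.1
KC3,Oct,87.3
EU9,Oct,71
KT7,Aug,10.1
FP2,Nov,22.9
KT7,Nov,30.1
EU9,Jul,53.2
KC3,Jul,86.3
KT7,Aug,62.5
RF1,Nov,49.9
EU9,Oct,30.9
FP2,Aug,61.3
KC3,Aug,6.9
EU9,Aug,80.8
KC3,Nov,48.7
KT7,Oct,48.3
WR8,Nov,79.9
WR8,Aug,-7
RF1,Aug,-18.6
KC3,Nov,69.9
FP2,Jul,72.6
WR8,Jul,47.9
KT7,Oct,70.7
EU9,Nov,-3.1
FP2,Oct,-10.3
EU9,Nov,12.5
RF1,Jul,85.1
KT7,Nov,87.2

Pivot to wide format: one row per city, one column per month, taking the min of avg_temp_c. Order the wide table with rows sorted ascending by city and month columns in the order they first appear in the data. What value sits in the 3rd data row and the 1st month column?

34.4

With rows sorted ascending by city, row 3 is city=KC3. month columns in first-appearance order: Jul, Oct, Aug, Nov; column 1 is Jul.
Long rows with city=KC3, month=Jul: min(34.4, 86.3) = 34.4.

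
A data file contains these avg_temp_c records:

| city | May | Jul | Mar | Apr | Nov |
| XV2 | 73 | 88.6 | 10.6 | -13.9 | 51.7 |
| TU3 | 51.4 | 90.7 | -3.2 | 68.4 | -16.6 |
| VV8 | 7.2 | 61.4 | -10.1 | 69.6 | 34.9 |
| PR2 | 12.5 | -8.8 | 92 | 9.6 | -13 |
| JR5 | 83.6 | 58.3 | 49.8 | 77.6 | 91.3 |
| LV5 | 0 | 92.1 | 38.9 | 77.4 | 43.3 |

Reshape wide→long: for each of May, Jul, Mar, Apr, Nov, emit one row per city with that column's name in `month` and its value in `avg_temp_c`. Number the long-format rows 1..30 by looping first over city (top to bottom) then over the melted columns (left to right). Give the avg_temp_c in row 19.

30 rows total (6 × 5). Row 19: index ⌊(19-1)/5⌋ = 3 into city → PR2; (19-1) mod 5 = 3 into the melted columns → Apr.
So row 19 is (PR2, Apr, 9.6); avg_temp_c = 9.6.

9.6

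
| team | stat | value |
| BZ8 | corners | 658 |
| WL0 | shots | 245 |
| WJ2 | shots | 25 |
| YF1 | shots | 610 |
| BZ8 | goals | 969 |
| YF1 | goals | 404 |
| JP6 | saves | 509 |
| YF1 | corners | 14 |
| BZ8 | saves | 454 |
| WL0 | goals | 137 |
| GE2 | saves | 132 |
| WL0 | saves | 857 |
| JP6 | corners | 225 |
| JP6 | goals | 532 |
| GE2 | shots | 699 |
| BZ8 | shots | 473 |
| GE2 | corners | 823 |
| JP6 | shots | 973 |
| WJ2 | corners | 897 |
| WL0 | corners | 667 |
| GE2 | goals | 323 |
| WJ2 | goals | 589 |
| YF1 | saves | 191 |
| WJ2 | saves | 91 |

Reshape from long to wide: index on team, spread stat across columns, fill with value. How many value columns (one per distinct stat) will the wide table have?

4 distinct stat values: saves, goals, shots, corners.

4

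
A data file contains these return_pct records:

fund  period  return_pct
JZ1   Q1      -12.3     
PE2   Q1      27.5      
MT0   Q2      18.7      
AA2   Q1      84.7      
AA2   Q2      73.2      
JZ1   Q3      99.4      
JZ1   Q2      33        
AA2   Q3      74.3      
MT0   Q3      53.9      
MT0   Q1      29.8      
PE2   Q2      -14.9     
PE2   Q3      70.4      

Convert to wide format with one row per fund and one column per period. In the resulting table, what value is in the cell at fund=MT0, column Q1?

Wide layout: rows indexed by fund, columns are the 3 distinct period values (Q1, Q2, Q3).
Cell (fund=MT0, period=Q1) draws from the long row where fund=MT0 and period=Q1, which has return_pct=29.8.

29.8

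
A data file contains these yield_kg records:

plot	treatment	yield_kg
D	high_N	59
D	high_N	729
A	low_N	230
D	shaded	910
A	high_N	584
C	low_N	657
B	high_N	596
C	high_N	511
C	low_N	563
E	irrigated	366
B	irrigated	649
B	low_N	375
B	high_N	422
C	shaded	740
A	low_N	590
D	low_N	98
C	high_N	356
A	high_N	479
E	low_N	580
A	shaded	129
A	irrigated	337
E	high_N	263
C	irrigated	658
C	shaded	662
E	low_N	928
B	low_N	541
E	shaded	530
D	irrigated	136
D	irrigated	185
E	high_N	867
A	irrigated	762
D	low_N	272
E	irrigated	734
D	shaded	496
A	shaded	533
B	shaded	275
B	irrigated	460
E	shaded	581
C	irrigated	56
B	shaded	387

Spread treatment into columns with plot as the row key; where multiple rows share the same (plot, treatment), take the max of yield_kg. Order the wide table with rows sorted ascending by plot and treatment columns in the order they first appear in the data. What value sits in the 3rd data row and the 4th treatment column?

With rows sorted ascending by plot, row 3 is plot=C. treatment columns in first-appearance order: high_N, low_N, shaded, irrigated; column 4 is irrigated.
Long rows with plot=C, treatment=irrigated: max(658, 56) = 658.

658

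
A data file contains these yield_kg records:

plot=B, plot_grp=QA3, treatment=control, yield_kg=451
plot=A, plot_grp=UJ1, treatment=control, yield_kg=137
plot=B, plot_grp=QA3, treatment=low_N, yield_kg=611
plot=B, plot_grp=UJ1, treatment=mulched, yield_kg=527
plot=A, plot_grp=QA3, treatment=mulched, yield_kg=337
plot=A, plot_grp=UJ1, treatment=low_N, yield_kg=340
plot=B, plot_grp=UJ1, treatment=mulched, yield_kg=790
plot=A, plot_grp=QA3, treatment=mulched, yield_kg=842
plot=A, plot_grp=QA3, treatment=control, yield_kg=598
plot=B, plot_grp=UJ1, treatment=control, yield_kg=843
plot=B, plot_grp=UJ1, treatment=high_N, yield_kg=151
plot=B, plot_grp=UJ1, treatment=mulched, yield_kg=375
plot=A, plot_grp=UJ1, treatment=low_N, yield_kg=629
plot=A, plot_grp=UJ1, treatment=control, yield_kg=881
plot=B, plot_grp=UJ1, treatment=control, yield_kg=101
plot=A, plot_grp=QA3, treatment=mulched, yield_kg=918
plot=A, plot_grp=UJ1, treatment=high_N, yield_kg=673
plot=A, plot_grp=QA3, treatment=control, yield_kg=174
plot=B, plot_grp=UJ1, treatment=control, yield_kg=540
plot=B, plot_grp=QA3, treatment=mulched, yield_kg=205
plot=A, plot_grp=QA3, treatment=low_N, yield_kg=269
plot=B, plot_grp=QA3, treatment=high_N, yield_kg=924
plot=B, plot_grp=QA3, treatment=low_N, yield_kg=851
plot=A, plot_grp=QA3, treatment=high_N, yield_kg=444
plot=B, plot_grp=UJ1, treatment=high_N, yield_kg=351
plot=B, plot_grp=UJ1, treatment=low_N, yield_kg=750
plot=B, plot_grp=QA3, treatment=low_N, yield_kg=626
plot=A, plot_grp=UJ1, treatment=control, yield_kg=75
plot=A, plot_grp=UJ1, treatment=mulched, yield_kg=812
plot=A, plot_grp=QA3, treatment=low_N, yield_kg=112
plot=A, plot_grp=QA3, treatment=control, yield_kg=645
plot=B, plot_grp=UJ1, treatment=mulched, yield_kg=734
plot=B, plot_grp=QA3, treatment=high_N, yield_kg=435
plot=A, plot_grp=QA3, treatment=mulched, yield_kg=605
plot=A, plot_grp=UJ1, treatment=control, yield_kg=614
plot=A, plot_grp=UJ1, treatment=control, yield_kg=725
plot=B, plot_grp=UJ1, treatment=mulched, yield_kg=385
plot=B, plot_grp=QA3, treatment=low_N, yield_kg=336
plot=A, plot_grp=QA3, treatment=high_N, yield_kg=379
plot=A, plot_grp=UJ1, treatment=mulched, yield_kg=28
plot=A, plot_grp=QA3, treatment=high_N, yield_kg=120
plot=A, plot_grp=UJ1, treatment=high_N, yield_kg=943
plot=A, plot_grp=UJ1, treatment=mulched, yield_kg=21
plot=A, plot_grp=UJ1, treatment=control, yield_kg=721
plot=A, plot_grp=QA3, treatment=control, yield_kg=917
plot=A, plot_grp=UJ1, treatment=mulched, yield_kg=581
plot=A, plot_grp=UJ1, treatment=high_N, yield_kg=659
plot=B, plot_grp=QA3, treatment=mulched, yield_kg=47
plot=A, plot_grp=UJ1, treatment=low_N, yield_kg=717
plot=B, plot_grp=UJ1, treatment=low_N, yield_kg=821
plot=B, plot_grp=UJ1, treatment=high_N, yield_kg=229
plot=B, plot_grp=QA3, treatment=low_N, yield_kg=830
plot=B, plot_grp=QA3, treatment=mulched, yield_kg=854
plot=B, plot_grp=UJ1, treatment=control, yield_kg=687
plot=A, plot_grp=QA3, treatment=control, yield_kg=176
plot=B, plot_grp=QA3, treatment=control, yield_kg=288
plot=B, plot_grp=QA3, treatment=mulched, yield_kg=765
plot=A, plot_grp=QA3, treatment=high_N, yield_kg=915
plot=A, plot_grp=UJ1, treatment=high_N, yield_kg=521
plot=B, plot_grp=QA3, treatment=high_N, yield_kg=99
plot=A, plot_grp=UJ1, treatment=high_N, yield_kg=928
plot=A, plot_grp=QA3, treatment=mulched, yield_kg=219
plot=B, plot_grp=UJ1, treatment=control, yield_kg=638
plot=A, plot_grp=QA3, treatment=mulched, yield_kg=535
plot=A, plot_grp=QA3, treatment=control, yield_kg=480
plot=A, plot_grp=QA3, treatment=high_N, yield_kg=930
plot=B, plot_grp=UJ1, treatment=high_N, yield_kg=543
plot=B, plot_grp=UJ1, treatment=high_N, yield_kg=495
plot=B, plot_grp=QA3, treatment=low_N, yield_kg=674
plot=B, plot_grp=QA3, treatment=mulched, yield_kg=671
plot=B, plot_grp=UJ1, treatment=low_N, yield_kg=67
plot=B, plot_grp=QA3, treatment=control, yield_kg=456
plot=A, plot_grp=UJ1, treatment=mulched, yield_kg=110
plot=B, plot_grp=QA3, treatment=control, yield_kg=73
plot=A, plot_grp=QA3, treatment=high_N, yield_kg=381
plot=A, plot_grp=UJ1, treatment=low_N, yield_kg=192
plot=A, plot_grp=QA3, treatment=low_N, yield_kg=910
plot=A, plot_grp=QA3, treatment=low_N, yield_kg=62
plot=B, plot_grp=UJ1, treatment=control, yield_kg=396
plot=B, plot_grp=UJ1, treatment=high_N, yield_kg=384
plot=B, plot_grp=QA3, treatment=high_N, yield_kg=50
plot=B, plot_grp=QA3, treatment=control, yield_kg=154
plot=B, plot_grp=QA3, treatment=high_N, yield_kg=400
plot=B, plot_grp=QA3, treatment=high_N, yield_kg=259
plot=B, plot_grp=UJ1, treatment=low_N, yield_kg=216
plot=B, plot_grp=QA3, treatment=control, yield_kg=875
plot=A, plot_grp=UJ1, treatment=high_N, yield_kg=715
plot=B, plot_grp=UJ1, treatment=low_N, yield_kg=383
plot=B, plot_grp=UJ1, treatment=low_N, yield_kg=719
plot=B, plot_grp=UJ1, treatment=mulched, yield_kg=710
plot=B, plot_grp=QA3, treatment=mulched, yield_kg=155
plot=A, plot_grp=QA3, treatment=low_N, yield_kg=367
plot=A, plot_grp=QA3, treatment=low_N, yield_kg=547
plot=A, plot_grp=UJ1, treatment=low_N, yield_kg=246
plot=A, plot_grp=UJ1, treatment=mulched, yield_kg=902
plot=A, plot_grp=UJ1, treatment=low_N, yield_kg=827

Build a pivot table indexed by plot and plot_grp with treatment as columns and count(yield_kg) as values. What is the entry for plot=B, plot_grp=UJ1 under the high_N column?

6

Rows with plot=B, plot_grp=UJ1 and treatment=high_N: yield_kg values are 151, 351, 229, 543, 495, 384.
6 rows match — count = 6.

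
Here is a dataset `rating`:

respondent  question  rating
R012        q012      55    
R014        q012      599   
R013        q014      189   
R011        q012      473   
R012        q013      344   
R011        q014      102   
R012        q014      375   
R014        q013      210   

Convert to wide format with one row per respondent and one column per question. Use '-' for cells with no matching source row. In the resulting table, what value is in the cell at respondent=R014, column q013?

210

The long row with respondent=R014, question=q013 has rating=210.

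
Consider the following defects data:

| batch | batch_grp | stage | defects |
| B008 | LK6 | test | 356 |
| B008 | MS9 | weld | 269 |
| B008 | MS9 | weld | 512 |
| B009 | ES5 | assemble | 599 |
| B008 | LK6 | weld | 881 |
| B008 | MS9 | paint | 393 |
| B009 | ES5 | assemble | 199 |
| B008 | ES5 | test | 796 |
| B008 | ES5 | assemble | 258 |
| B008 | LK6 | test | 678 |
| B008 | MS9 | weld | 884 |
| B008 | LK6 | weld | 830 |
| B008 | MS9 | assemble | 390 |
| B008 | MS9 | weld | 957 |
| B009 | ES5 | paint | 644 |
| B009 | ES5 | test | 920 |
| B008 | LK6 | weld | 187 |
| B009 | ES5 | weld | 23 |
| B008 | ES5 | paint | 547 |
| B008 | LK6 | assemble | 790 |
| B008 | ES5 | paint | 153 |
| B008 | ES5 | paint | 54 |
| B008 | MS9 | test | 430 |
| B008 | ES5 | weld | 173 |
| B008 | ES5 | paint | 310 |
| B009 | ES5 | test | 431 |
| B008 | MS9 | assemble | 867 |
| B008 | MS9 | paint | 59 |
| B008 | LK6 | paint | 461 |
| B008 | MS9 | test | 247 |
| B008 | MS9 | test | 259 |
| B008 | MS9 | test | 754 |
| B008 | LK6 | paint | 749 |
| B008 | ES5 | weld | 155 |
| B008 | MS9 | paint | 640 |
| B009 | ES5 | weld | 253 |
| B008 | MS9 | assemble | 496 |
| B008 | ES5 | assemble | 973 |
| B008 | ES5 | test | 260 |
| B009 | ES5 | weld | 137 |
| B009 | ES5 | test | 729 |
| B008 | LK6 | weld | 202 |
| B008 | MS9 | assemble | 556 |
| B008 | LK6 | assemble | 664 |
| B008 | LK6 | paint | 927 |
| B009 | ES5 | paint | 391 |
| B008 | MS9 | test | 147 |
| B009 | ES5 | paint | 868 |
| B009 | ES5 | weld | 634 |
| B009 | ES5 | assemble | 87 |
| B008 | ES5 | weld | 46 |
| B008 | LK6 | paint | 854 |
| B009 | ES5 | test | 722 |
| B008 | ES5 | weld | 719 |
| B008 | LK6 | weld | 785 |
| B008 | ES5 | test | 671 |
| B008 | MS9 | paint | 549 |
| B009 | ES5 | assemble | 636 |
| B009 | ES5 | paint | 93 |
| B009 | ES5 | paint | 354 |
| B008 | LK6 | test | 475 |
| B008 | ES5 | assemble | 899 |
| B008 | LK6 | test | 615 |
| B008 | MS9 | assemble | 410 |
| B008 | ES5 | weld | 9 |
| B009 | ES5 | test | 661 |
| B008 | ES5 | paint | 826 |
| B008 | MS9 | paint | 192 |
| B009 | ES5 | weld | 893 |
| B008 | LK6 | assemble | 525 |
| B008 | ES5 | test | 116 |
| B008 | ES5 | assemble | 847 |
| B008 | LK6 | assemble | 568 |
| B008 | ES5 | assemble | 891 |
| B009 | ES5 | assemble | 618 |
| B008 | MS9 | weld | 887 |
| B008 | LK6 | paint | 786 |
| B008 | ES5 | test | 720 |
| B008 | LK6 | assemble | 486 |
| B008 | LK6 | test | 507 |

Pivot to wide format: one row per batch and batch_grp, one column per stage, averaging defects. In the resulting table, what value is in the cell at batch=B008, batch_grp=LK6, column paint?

Rows with batch=B008, batch_grp=LK6 and stage=paint: defects values are 461, 749, 927, 854, 786.
(461 + 749 + 927 + 854 + 786) / 5 = 755.40.

755.40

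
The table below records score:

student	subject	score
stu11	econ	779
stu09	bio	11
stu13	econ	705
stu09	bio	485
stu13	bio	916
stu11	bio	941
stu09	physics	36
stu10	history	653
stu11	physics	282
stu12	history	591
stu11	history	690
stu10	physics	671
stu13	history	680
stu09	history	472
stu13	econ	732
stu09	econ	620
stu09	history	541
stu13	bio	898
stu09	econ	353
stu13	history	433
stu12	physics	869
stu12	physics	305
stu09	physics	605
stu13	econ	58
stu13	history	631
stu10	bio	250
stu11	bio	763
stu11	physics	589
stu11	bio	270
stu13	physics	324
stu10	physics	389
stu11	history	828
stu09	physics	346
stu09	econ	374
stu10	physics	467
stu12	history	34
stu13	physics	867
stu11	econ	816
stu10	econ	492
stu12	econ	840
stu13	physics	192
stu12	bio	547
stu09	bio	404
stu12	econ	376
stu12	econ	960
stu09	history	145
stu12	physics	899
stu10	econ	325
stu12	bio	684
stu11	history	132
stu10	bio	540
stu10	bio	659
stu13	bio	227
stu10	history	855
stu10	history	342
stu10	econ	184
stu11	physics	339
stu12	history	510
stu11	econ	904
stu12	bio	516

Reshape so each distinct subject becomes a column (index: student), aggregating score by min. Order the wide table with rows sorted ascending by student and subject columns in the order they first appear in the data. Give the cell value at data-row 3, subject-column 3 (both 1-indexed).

282

With rows sorted ascending by student, row 3 is student=stu11. subject columns in first-appearance order: econ, bio, physics, history; column 3 is physics.
Long rows with student=stu11, subject=physics: min(282, 589, 339) = 282.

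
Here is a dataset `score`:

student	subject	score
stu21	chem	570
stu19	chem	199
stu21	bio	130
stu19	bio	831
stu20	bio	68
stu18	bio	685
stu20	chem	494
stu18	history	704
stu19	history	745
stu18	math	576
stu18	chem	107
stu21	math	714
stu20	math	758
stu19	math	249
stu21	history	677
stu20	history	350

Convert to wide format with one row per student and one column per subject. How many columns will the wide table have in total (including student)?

5

1 column for student plus 4 distinct subject values → 5 columns.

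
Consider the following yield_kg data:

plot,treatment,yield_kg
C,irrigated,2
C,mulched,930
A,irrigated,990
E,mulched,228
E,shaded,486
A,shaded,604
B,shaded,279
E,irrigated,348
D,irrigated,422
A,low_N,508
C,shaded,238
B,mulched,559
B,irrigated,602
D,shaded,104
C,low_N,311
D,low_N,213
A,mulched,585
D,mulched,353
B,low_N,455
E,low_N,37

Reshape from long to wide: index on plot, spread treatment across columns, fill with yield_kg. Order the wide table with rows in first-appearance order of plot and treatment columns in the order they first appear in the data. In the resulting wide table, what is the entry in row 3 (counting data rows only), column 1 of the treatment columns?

348

With rows in first-appearance order of plot, row 3 is plot=E. treatment columns in first-appearance order: irrigated, mulched, shaded, low_N; column 1 is irrigated.
Long rows with plot=E, treatment=irrigated: yield_kg = 348.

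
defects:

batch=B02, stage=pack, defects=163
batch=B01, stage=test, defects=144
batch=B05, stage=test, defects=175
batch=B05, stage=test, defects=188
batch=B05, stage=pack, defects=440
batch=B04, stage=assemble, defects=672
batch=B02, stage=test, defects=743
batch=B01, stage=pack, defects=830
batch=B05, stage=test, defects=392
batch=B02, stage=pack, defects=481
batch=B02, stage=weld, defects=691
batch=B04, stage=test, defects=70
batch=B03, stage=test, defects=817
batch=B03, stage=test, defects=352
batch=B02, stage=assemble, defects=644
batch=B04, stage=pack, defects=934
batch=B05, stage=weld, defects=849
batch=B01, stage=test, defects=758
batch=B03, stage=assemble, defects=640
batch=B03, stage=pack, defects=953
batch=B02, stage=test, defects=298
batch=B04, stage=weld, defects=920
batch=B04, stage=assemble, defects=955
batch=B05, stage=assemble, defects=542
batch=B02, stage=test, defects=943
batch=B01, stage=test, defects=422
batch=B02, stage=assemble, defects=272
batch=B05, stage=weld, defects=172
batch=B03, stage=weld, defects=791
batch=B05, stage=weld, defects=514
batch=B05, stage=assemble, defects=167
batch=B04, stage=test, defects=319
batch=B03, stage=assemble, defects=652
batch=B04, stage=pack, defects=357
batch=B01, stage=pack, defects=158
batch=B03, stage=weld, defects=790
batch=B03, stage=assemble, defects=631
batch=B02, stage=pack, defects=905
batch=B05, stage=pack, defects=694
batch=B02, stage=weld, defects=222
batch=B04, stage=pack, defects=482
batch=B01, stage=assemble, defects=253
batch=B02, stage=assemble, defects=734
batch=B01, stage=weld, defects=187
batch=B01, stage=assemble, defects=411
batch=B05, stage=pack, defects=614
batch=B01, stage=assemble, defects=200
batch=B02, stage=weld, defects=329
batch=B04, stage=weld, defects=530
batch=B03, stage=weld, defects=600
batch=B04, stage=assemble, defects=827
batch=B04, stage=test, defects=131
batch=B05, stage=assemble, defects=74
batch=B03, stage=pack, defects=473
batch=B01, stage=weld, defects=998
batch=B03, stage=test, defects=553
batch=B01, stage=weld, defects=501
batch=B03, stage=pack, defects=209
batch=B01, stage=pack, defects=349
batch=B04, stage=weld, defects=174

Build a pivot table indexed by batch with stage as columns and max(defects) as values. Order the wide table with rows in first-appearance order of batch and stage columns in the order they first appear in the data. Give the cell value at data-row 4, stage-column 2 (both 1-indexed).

With rows in first-appearance order of batch, row 4 is batch=B04. stage columns in first-appearance order: pack, test, assemble, weld; column 2 is test.
Long rows with batch=B04, stage=test: max(70, 319, 131) = 319.

319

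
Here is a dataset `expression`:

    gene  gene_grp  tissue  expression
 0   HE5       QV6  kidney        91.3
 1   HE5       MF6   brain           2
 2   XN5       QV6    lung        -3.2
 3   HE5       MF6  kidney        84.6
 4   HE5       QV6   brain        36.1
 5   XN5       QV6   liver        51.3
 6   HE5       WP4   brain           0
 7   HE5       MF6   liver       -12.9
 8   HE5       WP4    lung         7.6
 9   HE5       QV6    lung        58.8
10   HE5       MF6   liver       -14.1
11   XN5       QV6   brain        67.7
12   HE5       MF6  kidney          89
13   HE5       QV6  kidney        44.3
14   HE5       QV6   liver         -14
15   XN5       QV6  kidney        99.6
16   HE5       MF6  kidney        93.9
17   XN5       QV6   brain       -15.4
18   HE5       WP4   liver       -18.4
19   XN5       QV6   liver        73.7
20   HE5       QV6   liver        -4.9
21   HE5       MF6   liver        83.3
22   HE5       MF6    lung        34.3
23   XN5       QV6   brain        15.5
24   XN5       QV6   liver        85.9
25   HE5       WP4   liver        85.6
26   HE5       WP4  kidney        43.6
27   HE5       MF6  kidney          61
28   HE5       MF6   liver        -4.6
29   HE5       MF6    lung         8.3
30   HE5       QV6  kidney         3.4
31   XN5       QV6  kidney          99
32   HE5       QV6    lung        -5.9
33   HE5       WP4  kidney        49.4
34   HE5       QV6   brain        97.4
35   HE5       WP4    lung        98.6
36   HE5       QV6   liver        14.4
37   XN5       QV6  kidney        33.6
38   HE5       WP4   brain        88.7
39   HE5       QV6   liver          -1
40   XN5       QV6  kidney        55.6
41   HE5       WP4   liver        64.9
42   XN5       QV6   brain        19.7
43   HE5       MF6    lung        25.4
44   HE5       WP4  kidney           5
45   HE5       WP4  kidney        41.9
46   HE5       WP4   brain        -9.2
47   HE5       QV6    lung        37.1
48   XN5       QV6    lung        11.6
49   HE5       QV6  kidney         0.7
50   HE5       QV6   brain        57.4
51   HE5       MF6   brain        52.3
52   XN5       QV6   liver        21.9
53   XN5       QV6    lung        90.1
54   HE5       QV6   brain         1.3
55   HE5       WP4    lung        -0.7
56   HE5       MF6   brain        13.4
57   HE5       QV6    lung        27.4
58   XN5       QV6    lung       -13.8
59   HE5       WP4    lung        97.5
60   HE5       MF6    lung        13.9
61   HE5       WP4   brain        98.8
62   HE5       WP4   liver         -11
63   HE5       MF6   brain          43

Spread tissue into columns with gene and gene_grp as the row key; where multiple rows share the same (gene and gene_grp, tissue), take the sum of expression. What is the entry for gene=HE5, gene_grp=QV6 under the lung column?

117.4

Rows with gene=HE5, gene_grp=QV6 and tissue=lung: expression values are 58.8, -5.9, 37.1, 27.4.
58.8 + -5.9 + 37.1 + 27.4 = 117.4.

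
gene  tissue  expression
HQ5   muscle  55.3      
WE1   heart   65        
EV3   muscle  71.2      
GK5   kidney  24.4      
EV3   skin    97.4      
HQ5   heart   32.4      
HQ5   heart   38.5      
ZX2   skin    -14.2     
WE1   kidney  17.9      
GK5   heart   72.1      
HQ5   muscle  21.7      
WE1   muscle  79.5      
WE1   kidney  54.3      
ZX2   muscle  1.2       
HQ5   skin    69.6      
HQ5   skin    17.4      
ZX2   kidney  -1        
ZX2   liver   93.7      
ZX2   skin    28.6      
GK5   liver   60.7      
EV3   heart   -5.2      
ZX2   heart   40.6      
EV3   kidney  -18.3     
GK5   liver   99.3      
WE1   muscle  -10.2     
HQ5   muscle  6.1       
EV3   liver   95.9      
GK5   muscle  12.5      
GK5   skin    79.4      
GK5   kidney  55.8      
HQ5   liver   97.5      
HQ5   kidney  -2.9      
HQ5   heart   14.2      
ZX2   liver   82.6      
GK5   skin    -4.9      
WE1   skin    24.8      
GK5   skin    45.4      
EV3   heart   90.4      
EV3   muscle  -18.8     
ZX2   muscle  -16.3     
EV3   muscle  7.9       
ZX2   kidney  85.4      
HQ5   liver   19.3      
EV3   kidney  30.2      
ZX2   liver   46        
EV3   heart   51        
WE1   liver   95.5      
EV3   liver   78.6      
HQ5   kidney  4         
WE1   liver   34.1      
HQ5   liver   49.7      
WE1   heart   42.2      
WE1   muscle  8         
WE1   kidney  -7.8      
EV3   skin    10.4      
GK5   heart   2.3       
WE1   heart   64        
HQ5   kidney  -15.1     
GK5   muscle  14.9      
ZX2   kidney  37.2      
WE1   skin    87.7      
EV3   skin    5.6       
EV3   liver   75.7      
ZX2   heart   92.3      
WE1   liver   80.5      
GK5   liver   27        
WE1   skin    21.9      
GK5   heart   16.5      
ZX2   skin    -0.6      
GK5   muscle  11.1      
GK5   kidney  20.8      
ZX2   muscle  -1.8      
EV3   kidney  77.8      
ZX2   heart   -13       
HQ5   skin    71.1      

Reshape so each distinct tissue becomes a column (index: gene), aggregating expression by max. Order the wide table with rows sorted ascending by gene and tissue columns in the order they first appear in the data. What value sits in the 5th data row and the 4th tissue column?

28.6

With rows sorted ascending by gene, row 5 is gene=ZX2. tissue columns in first-appearance order: muscle, heart, kidney, skin, liver; column 4 is skin.
Long rows with gene=ZX2, tissue=skin: max(-14.2, 28.6, -0.6) = 28.6.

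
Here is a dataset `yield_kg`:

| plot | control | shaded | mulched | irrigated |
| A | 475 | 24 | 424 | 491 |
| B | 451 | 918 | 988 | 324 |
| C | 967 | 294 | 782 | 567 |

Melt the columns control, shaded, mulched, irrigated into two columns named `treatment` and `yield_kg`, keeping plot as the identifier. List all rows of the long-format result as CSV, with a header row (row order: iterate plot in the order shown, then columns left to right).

Each (plot, column) pair becomes one row: 3 × 4 = 12 rows.
For example, (A, control) → yield_kg=475.

plot,treatment,yield_kg
A,control,475
A,shaded,24
A,mulched,424
A,irrigated,491
B,control,451
B,shaded,918
B,mulched,988
B,irrigated,324
C,control,967
C,shaded,294
C,mulched,782
C,irrigated,567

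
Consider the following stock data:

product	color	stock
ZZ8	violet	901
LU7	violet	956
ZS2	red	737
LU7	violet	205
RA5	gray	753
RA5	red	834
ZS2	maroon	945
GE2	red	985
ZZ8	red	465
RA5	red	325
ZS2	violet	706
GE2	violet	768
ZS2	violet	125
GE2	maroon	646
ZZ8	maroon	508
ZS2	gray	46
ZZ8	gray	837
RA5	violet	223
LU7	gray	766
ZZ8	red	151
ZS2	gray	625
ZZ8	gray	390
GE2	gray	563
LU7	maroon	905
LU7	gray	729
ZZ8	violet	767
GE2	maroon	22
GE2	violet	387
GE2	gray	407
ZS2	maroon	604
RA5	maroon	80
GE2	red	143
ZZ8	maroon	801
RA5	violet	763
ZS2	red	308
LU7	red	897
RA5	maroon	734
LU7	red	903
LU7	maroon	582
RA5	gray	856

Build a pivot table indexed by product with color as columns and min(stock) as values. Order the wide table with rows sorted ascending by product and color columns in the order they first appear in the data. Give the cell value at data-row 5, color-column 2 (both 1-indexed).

151

With rows sorted ascending by product, row 5 is product=ZZ8. color columns in first-appearance order: violet, red, gray, maroon; column 2 is red.
Long rows with product=ZZ8, color=red: min(465, 151) = 151.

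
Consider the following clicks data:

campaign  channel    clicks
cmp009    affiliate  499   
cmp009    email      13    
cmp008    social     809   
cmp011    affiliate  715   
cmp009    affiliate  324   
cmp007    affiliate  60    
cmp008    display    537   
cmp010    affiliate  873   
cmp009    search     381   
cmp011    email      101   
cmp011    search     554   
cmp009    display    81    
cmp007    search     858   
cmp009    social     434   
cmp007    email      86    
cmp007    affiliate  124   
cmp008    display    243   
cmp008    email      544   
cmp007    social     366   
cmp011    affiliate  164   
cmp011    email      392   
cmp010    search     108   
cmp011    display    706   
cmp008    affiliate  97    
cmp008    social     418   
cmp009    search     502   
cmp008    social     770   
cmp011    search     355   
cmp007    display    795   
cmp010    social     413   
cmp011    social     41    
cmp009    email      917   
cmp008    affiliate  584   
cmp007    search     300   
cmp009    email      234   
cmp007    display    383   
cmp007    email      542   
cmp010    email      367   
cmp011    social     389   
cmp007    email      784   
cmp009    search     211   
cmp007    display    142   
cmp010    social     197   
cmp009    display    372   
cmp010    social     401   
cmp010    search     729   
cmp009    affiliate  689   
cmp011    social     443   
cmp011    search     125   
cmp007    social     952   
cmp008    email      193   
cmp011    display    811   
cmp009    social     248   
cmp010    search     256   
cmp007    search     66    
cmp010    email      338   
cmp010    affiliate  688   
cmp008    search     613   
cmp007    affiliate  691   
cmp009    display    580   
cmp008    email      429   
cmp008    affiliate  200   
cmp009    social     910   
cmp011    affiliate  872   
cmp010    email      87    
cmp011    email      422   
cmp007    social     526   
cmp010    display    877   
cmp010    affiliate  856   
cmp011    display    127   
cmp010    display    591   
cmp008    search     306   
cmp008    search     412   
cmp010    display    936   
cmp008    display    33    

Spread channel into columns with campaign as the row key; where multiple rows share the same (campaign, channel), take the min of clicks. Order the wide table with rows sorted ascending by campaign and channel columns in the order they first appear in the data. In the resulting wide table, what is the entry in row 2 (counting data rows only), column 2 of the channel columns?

With rows sorted ascending by campaign, row 2 is campaign=cmp008. channel columns in first-appearance order: affiliate, email, social, display, search; column 2 is email.
Long rows with campaign=cmp008, channel=email: min(544, 193, 429) = 193.

193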